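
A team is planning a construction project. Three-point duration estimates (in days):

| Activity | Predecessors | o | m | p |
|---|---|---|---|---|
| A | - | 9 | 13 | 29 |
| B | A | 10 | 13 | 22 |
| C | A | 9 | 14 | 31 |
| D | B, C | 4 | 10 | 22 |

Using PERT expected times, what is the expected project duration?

42 days

te_A = (9 + 4·13 + 29)/6 = 90/6 = 15
te_B = (10 + 4·13 + 22)/6 = 84/6 = 14
te_C = (9 + 4·14 + 31)/6 = 96/6 = 16
te_D = (4 + 4·10 + 22)/6 = 66/6 = 11

Forward pass:
ES_A = 0; EF_A = 15
ES_B = 15; EF_B = 15+14 = 29
ES_C = 15; EF_C = 15+16 = 31
ES_D = max(EF_B=29, EF_C=31) = 31; EF_D = 31+11 = 42
Expected project duration μ = 42 days. Critical path: A → C → D.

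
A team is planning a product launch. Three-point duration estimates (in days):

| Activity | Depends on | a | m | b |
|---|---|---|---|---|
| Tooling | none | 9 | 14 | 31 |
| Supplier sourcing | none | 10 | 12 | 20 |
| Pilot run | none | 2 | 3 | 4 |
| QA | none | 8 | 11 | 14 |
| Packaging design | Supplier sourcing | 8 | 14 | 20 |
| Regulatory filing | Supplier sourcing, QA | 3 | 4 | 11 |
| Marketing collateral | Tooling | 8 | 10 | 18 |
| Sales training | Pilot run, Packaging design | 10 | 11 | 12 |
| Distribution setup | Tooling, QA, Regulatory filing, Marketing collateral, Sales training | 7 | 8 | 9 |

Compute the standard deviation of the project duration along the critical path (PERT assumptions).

2.65 days

te_Tooling = (9 + 4·14 + 31)/6 = 96/6 = 16; σ²_Tooling = ((31−9)/6)² = 13.444
te_Supplier sourcing = (10 + 4·12 + 20)/6 = 78/6 = 13; σ²_Supplier sourcing = ((20−10)/6)² = 2.778
te_Pilot run = (2 + 4·3 + 4)/6 = 18/6 = 3; σ²_Pilot run = ((4−2)/6)² = 0.111
te_QA = (8 + 4·11 + 14)/6 = 66/6 = 11; σ²_QA = ((14−8)/6)² = 1.000
te_Packaging design = (8 + 4·14 + 20)/6 = 84/6 = 14; σ²_Packaging design = ((20−8)/6)² = 4.000
te_Regulatory filing = (3 + 4·4 + 11)/6 = 30/6 = 5; σ²_Regulatory filing = ((11−3)/6)² = 1.778
te_Marketing collateral = (8 + 4·10 + 18)/6 = 66/6 = 11; σ²_Marketing collateral = ((18−8)/6)² = 2.778
te_Sales training = (10 + 4·11 + 12)/6 = 66/6 = 11; σ²_Sales training = ((12−10)/6)² = 0.111
te_Distribution setup = (7 + 4·8 + 9)/6 = 48/6 = 8; σ²_Distribution setup = ((9−7)/6)² = 0.111

Forward pass:
ES_Tooling = 0; EF_Tooling = 16
ES_Supplier sourcing = 0; EF_Supplier sourcing = 13
ES_Pilot run = 0; EF_Pilot run = 3
ES_QA = 0; EF_QA = 11
ES_Packaging design = 13; EF_Packaging design = 13+14 = 27
ES_Regulatory filing = max(EF_Supplier sourcing=13, EF_QA=11) = 13; EF_Regulatory filing = 13+5 = 18
ES_Marketing collateral = 16; EF_Marketing collateral = 16+11 = 27
ES_Sales training = max(EF_Pilot run=3, EF_Packaging design=27) = 27; EF_Sales training = 27+11 = 38
ES_Distribution setup = max(EF_Tooling=16, EF_QA=11, EF_Regulatory filing=18, EF_Marketing collateral=27, EF_Sales training=38) = 38; EF_Distribution setup = 38+8 = 46
Expected project duration μ = 46 days. Critical path: Supplier sourcing → Packaging design → Sales training → Distribution setup.

Variance along critical path = 2.778 + 4.000 + 0.111 + 0.111 = 7.000
σ = √7.000 = 2.646 days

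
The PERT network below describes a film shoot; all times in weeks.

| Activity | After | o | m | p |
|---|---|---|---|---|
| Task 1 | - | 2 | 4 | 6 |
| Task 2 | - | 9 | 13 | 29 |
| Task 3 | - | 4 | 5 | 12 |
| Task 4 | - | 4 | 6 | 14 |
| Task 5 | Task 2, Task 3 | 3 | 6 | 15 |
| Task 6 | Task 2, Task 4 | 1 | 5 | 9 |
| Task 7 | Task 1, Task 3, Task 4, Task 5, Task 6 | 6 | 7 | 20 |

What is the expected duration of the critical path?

te_Task 1 = (2 + 4·4 + 6)/6 = 24/6 = 4
te_Task 2 = (9 + 4·13 + 29)/6 = 90/6 = 15
te_Task 3 = (4 + 4·5 + 12)/6 = 36/6 = 6
te_Task 4 = (4 + 4·6 + 14)/6 = 42/6 = 7
te_Task 5 = (3 + 4·6 + 15)/6 = 42/6 = 7
te_Task 6 = (1 + 4·5 + 9)/6 = 30/6 = 5
te_Task 7 = (6 + 4·7 + 20)/6 = 54/6 = 9

Forward pass:
ES_Task 1 = 0; EF_Task 1 = 4
ES_Task 2 = 0; EF_Task 2 = 15
ES_Task 3 = 0; EF_Task 3 = 6
ES_Task 4 = 0; EF_Task 4 = 7
ES_Task 5 = max(EF_Task 2=15, EF_Task 3=6) = 15; EF_Task 5 = 15+7 = 22
ES_Task 6 = max(EF_Task 2=15, EF_Task 4=7) = 15; EF_Task 6 = 15+5 = 20
ES_Task 7 = max(EF_Task 1=4, EF_Task 3=6, EF_Task 4=7, EF_Task 5=22, EF_Task 6=20) = 22; EF_Task 7 = 22+9 = 31
Expected project duration μ = 31 weeks. Critical path: Task 2 → Task 5 → Task 7.

31 weeks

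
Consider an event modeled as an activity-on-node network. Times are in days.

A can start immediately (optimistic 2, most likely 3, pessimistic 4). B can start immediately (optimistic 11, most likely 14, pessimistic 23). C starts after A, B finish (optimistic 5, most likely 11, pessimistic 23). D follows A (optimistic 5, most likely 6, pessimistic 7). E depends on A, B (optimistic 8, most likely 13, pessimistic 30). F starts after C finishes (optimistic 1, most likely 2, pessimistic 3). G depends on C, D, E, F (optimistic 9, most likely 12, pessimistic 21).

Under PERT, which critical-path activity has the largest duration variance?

E

te_A = (2 + 4·3 + 4)/6 = 18/6 = 3; σ²_A = ((4−2)/6)² = 0.111
te_B = (11 + 4·14 + 23)/6 = 90/6 = 15; σ²_B = ((23−11)/6)² = 4.000
te_C = (5 + 4·11 + 23)/6 = 72/6 = 12; σ²_C = ((23−5)/6)² = 9.000
te_D = (5 + 4·6 + 7)/6 = 36/6 = 6; σ²_D = ((7−5)/6)² = 0.111
te_E = (8 + 4·13 + 30)/6 = 90/6 = 15; σ²_E = ((30−8)/6)² = 13.444
te_F = (1 + 4·2 + 3)/6 = 12/6 = 2; σ²_F = ((3−1)/6)² = 0.111
te_G = (9 + 4·12 + 21)/6 = 78/6 = 13; σ²_G = ((21−9)/6)² = 4.000

Forward pass:
ES_A = 0; EF_A = 3
ES_B = 0; EF_B = 15
ES_C = max(EF_A=3, EF_B=15) = 15; EF_C = 15+12 = 27
ES_D = 3; EF_D = 3+6 = 9
ES_E = max(EF_A=3, EF_B=15) = 15; EF_E = 15+15 = 30
ES_F = 27; EF_F = 27+2 = 29
ES_G = max(EF_C=27, EF_D=9, EF_E=30, EF_F=29) = 30; EF_G = 30+13 = 43
Expected project duration μ = 43 days. Critical path: B → E → G.

Variances on critical path: σ²_B=4.000, σ²_E=13.444, σ²_G=4.000.
Largest is σ²_E = 13.444.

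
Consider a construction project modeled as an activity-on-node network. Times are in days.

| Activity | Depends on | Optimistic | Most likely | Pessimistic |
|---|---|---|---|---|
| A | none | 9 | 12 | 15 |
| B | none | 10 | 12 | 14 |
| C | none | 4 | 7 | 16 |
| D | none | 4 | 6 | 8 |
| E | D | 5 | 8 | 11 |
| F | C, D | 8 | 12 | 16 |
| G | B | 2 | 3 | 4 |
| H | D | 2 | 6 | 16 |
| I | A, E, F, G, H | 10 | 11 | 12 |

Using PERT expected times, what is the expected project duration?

31 days

te_A = (9 + 4·12 + 15)/6 = 72/6 = 12
te_B = (10 + 4·12 + 14)/6 = 72/6 = 12
te_C = (4 + 4·7 + 16)/6 = 48/6 = 8
te_D = (4 + 4·6 + 8)/6 = 36/6 = 6
te_E = (5 + 4·8 + 11)/6 = 48/6 = 8
te_F = (8 + 4·12 + 16)/6 = 72/6 = 12
te_G = (2 + 4·3 + 4)/6 = 18/6 = 3
te_H = (2 + 4·6 + 16)/6 = 42/6 = 7
te_I = (10 + 4·11 + 12)/6 = 66/6 = 11

Forward pass:
ES_A = 0; EF_A = 12
ES_B = 0; EF_B = 12
ES_C = 0; EF_C = 8
ES_D = 0; EF_D = 6
ES_E = 6; EF_E = 6+8 = 14
ES_F = max(EF_C=8, EF_D=6) = 8; EF_F = 8+12 = 20
ES_G = 12; EF_G = 12+3 = 15
ES_H = 6; EF_H = 6+7 = 13
ES_I = max(EF_A=12, EF_E=14, EF_F=20, EF_G=15, EF_H=13) = 20; EF_I = 20+11 = 31
Expected project duration μ = 31 days. Critical path: C → F → I.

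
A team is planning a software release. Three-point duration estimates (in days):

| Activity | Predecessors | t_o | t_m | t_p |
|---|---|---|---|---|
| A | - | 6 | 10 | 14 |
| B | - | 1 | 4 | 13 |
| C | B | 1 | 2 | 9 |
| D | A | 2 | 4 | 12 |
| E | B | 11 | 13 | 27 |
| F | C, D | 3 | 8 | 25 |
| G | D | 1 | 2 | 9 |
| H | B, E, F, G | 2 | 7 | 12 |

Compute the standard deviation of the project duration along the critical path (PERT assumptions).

4.56 days

te_A = (6 + 4·10 + 14)/6 = 60/6 = 10; σ²_A = ((14−6)/6)² = 1.778
te_B = (1 + 4·4 + 13)/6 = 30/6 = 5; σ²_B = ((13−1)/6)² = 4.000
te_C = (1 + 4·2 + 9)/6 = 18/6 = 3; σ²_C = ((9−1)/6)² = 1.778
te_D = (2 + 4·4 + 12)/6 = 30/6 = 5; σ²_D = ((12−2)/6)² = 2.778
te_E = (11 + 4·13 + 27)/6 = 90/6 = 15; σ²_E = ((27−11)/6)² = 7.111
te_F = (3 + 4·8 + 25)/6 = 60/6 = 10; σ²_F = ((25−3)/6)² = 13.444
te_G = (1 + 4·2 + 9)/6 = 18/6 = 3; σ²_G = ((9−1)/6)² = 1.778
te_H = (2 + 4·7 + 12)/6 = 42/6 = 7; σ²_H = ((12−2)/6)² = 2.778

Forward pass:
ES_A = 0; EF_A = 10
ES_B = 0; EF_B = 5
ES_C = 5; EF_C = 5+3 = 8
ES_D = 10; EF_D = 10+5 = 15
ES_E = 5; EF_E = 5+15 = 20
ES_F = max(EF_C=8, EF_D=15) = 15; EF_F = 15+10 = 25
ES_G = 15; EF_G = 15+3 = 18
ES_H = max(EF_B=5, EF_E=20, EF_F=25, EF_G=18) = 25; EF_H = 25+7 = 32
Expected project duration μ = 32 days. Critical path: A → D → F → H.

Variance along critical path = 1.778 + 2.778 + 13.444 + 2.778 = 20.778
σ = √20.778 = 4.558 days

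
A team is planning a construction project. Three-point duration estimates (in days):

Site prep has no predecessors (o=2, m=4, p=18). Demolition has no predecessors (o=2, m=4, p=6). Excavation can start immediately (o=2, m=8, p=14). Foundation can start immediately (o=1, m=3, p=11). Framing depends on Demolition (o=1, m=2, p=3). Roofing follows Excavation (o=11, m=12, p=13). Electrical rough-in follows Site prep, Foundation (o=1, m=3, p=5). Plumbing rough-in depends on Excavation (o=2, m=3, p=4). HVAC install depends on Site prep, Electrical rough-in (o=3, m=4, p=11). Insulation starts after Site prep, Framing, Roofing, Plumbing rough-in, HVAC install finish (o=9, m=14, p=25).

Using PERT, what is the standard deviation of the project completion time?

3.35 days

te_Site prep = (2 + 4·4 + 18)/6 = 36/6 = 6; σ²_Site prep = ((18−2)/6)² = 7.111
te_Demolition = (2 + 4·4 + 6)/6 = 24/6 = 4; σ²_Demolition = ((6−2)/6)² = 0.444
te_Excavation = (2 + 4·8 + 14)/6 = 48/6 = 8; σ²_Excavation = ((14−2)/6)² = 4.000
te_Foundation = (1 + 4·3 + 11)/6 = 24/6 = 4; σ²_Foundation = ((11−1)/6)² = 2.778
te_Framing = (1 + 4·2 + 3)/6 = 12/6 = 2; σ²_Framing = ((3−1)/6)² = 0.111
te_Roofing = (11 + 4·12 + 13)/6 = 72/6 = 12; σ²_Roofing = ((13−11)/6)² = 0.111
te_Electrical rough-in = (1 + 4·3 + 5)/6 = 18/6 = 3; σ²_Electrical rough-in = ((5−1)/6)² = 0.444
te_Plumbing rough-in = (2 + 4·3 + 4)/6 = 18/6 = 3; σ²_Plumbing rough-in = ((4−2)/6)² = 0.111
te_HVAC install = (3 + 4·4 + 11)/6 = 30/6 = 5; σ²_HVAC install = ((11−3)/6)² = 1.778
te_Insulation = (9 + 4·14 + 25)/6 = 90/6 = 15; σ²_Insulation = ((25−9)/6)² = 7.111

Forward pass:
ES_Site prep = 0; EF_Site prep = 6
ES_Demolition = 0; EF_Demolition = 4
ES_Excavation = 0; EF_Excavation = 8
ES_Foundation = 0; EF_Foundation = 4
ES_Framing = 4; EF_Framing = 4+2 = 6
ES_Roofing = 8; EF_Roofing = 8+12 = 20
ES_Electrical rough-in = max(EF_Site prep=6, EF_Foundation=4) = 6; EF_Electrical rough-in = 6+3 = 9
ES_Plumbing rough-in = 8; EF_Plumbing rough-in = 8+3 = 11
ES_HVAC install = max(EF_Site prep=6, EF_Electrical rough-in=9) = 9; EF_HVAC install = 9+5 = 14
ES_Insulation = max(EF_Site prep=6, EF_Framing=6, EF_Roofing=20, EF_Plumbing rough-in=11, EF_HVAC install=14) = 20; EF_Insulation = 20+15 = 35
Expected project duration μ = 35 days. Critical path: Excavation → Roofing → Insulation.

Variance along critical path = 4.000 + 0.111 + 7.111 = 11.222
σ = √11.222 = 3.350 days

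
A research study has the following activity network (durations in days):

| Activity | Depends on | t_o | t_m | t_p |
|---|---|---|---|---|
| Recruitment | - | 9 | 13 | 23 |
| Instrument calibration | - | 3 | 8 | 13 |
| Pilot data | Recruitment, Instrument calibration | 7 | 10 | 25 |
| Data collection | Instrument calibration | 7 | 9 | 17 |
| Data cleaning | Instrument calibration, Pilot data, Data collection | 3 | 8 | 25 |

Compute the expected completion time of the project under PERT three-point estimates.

36 days

te_Recruitment = (9 + 4·13 + 23)/6 = 84/6 = 14
te_Instrument calibration = (3 + 4·8 + 13)/6 = 48/6 = 8
te_Pilot data = (7 + 4·10 + 25)/6 = 72/6 = 12
te_Data collection = (7 + 4·9 + 17)/6 = 60/6 = 10
te_Data cleaning = (3 + 4·8 + 25)/6 = 60/6 = 10

Forward pass:
ES_Recruitment = 0; EF_Recruitment = 14
ES_Instrument calibration = 0; EF_Instrument calibration = 8
ES_Pilot data = max(EF_Recruitment=14, EF_Instrument calibration=8) = 14; EF_Pilot data = 14+12 = 26
ES_Data collection = 8; EF_Data collection = 8+10 = 18
ES_Data cleaning = max(EF_Instrument calibration=8, EF_Pilot data=26, EF_Data collection=18) = 26; EF_Data cleaning = 26+10 = 36
Expected project duration μ = 36 days. Critical path: Recruitment → Pilot data → Data cleaning.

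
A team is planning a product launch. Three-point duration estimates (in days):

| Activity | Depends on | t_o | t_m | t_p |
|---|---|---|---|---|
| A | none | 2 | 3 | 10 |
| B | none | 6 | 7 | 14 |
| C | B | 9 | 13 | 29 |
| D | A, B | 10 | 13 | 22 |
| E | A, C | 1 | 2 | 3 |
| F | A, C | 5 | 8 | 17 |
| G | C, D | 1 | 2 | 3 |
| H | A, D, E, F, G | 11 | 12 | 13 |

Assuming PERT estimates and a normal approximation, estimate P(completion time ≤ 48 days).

te_A = (2 + 4·3 + 10)/6 = 24/6 = 4; σ²_A = ((10−2)/6)² = 1.778
te_B = (6 + 4·7 + 14)/6 = 48/6 = 8; σ²_B = ((14−6)/6)² = 1.778
te_C = (9 + 4·13 + 29)/6 = 90/6 = 15; σ²_C = ((29−9)/6)² = 11.111
te_D = (10 + 4·13 + 22)/6 = 84/6 = 14; σ²_D = ((22−10)/6)² = 4.000
te_E = (1 + 4·2 + 3)/6 = 12/6 = 2; σ²_E = ((3−1)/6)² = 0.111
te_F = (5 + 4·8 + 17)/6 = 54/6 = 9; σ²_F = ((17−5)/6)² = 4.000
te_G = (1 + 4·2 + 3)/6 = 12/6 = 2; σ²_G = ((3−1)/6)² = 0.111
te_H = (11 + 4·12 + 13)/6 = 72/6 = 12; σ²_H = ((13−11)/6)² = 0.111

Forward pass:
ES_A = 0; EF_A = 4
ES_B = 0; EF_B = 8
ES_C = 8; EF_C = 8+15 = 23
ES_D = max(EF_A=4, EF_B=8) = 8; EF_D = 8+14 = 22
ES_E = max(EF_A=4, EF_C=23) = 23; EF_E = 23+2 = 25
ES_F = max(EF_A=4, EF_C=23) = 23; EF_F = 23+9 = 32
ES_G = max(EF_C=23, EF_D=22) = 23; EF_G = 23+2 = 25
ES_H = max(EF_A=4, EF_D=22, EF_E=25, EF_F=32, EF_G=25) = 32; EF_H = 32+12 = 44
Expected project duration μ = 44 days. Critical path: B → C → F → H.

Variance along critical path = 1.778 + 11.111 + 4.000 + 0.111 = 17.000; σ = √17.000 = 4.123 days.
Z = (48 − 44) / 4.123 = 0.970
P(T ≤ 48) = Φ(0.970) ≈ 0.834

0.834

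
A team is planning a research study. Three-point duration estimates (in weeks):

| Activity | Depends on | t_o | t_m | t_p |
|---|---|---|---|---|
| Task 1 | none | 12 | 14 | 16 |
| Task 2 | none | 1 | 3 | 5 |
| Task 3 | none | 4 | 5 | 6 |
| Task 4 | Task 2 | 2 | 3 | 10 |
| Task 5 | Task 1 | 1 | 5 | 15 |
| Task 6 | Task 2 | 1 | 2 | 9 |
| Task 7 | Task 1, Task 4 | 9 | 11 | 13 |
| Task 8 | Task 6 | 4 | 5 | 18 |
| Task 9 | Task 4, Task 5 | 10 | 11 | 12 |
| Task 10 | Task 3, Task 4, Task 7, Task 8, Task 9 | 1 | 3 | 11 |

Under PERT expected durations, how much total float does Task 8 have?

18 weeks

te_Task 1 = (12 + 4·14 + 16)/6 = 84/6 = 14
te_Task 2 = (1 + 4·3 + 5)/6 = 18/6 = 3
te_Task 3 = (4 + 4·5 + 6)/6 = 30/6 = 5
te_Task 4 = (2 + 4·3 + 10)/6 = 24/6 = 4
te_Task 5 = (1 + 4·5 + 15)/6 = 36/6 = 6
te_Task 6 = (1 + 4·2 + 9)/6 = 18/6 = 3
te_Task 7 = (9 + 4·11 + 13)/6 = 66/6 = 11
te_Task 8 = (4 + 4·5 + 18)/6 = 42/6 = 7
te_Task 9 = (10 + 4·11 + 12)/6 = 66/6 = 11
te_Task 10 = (1 + 4·3 + 11)/6 = 24/6 = 4

Forward pass:
ES_Task 1 = 0; EF_Task 1 = 14
ES_Task 2 = 0; EF_Task 2 = 3
ES_Task 3 = 0; EF_Task 3 = 5
ES_Task 4 = 3; EF_Task 4 = 3+4 = 7
ES_Task 5 = 14; EF_Task 5 = 14+6 = 20
ES_Task 6 = 3; EF_Task 6 = 3+3 = 6
ES_Task 7 = max(EF_Task 1=14, EF_Task 4=7) = 14; EF_Task 7 = 14+11 = 25
ES_Task 8 = 6; EF_Task 8 = 6+7 = 13
ES_Task 9 = max(EF_Task 4=7, EF_Task 5=20) = 20; EF_Task 9 = 20+11 = 31
ES_Task 10 = max(EF_Task 3=5, EF_Task 4=7, EF_Task 7=25, EF_Task 8=13, EF_Task 9=31) = 31; EF_Task 10 = 31+4 = 35
Expected project duration μ = 35 weeks. Critical path: Task 1 → Task 5 → Task 9 → Task 10.

Backward pass:
LF_Task 10 = 35; LS_Task 10 = 35−4 = 31
LF_Task 9 = LS_Task 10 = 31; LS_Task 9 = 31−11 = 20
LF_Task 8 = LS_Task 10 = 31; LS_Task 8 = 31−7 = 24
LF_Task 7 = LS_Task 10 = 31; LS_Task 7 = 31−11 = 20
LF_Task 6 = LS_Task 8 = 24; LS_Task 6 = 24−3 = 21
LF_Task 5 = LS_Task 9 = 20; LS_Task 5 = 20−6 = 14
LF_Task 4 = min(LS_Task 7=20, LS_Task 9=20, LS_Task 10=31) = 20; LS_Task 4 = 20−4 = 16
LF_Task 3 = LS_Task 10 = 31; LS_Task 3 = 31−5 = 26
LF_Task 2 = min(LS_Task 4=16, LS_Task 6=21) = 16; LS_Task 2 = 16−3 = 13
LF_Task 1 = min(LS_Task 5=14, LS_Task 7=20) = 14; LS_Task 1 = 14−14 = 0
Slack_Task 8 = LS_Task 8 − ES_Task 8 = 24 − 6 = 18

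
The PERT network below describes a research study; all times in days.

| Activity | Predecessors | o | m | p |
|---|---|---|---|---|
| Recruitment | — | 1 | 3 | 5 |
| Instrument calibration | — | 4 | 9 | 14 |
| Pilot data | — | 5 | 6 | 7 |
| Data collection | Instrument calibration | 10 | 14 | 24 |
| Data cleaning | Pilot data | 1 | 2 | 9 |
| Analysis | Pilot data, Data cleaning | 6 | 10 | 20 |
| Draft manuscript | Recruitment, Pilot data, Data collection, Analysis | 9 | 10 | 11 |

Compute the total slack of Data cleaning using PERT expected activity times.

te_Recruitment = (1 + 4·3 + 5)/6 = 18/6 = 3
te_Instrument calibration = (4 + 4·9 + 14)/6 = 54/6 = 9
te_Pilot data = (5 + 4·6 + 7)/6 = 36/6 = 6
te_Data collection = (10 + 4·14 + 24)/6 = 90/6 = 15
te_Data cleaning = (1 + 4·2 + 9)/6 = 18/6 = 3
te_Analysis = (6 + 4·10 + 20)/6 = 66/6 = 11
te_Draft manuscript = (9 + 4·10 + 11)/6 = 60/6 = 10

Forward pass:
ES_Recruitment = 0; EF_Recruitment = 3
ES_Instrument calibration = 0; EF_Instrument calibration = 9
ES_Pilot data = 0; EF_Pilot data = 6
ES_Data collection = 9; EF_Data collection = 9+15 = 24
ES_Data cleaning = 6; EF_Data cleaning = 6+3 = 9
ES_Analysis = max(EF_Pilot data=6, EF_Data cleaning=9) = 9; EF_Analysis = 9+11 = 20
ES_Draft manuscript = max(EF_Recruitment=3, EF_Pilot data=6, EF_Data collection=24, EF_Analysis=20) = 24; EF_Draft manuscript = 24+10 = 34
Expected project duration μ = 34 days. Critical path: Instrument calibration → Data collection → Draft manuscript.

Backward pass:
LF_Draft manuscript = 34; LS_Draft manuscript = 34−10 = 24
LF_Analysis = LS_Draft manuscript = 24; LS_Analysis = 24−11 = 13
LF_Data cleaning = LS_Analysis = 13; LS_Data cleaning = 13−3 = 10
LF_Data collection = LS_Draft manuscript = 24; LS_Data collection = 24−15 = 9
LF_Pilot data = min(LS_Data cleaning=10, LS_Analysis=13, LS_Draft manuscript=24) = 10; LS_Pilot data = 10−6 = 4
LF_Instrument calibration = LS_Data collection = 9; LS_Instrument calibration = 9−9 = 0
LF_Recruitment = LS_Draft manuscript = 24; LS_Recruitment = 24−3 = 21
Slack_Data cleaning = LS_Data cleaning − ES_Data cleaning = 10 − 6 = 4

4 days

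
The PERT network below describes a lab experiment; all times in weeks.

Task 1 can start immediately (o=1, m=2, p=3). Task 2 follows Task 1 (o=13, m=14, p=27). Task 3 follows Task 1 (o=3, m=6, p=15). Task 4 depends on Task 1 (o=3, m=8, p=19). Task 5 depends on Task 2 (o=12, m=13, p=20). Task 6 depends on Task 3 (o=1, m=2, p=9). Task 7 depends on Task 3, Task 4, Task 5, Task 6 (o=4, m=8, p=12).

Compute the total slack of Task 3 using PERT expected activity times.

te_Task 1 = (1 + 4·2 + 3)/6 = 12/6 = 2
te_Task 2 = (13 + 4·14 + 27)/6 = 96/6 = 16
te_Task 3 = (3 + 4·6 + 15)/6 = 42/6 = 7
te_Task 4 = (3 + 4·8 + 19)/6 = 54/6 = 9
te_Task 5 = (12 + 4·13 + 20)/6 = 84/6 = 14
te_Task 6 = (1 + 4·2 + 9)/6 = 18/6 = 3
te_Task 7 = (4 + 4·8 + 12)/6 = 48/6 = 8

Forward pass:
ES_Task 1 = 0; EF_Task 1 = 2
ES_Task 2 = 2; EF_Task 2 = 2+16 = 18
ES_Task 3 = 2; EF_Task 3 = 2+7 = 9
ES_Task 4 = 2; EF_Task 4 = 2+9 = 11
ES_Task 5 = 18; EF_Task 5 = 18+14 = 32
ES_Task 6 = 9; EF_Task 6 = 9+3 = 12
ES_Task 7 = max(EF_Task 3=9, EF_Task 4=11, EF_Task 5=32, EF_Task 6=12) = 32; EF_Task 7 = 32+8 = 40
Expected project duration μ = 40 weeks. Critical path: Task 1 → Task 2 → Task 5 → Task 7.

Backward pass:
LF_Task 7 = 40; LS_Task 7 = 40−8 = 32
LF_Task 6 = LS_Task 7 = 32; LS_Task 6 = 32−3 = 29
LF_Task 5 = LS_Task 7 = 32; LS_Task 5 = 32−14 = 18
LF_Task 4 = LS_Task 7 = 32; LS_Task 4 = 32−9 = 23
LF_Task 3 = min(LS_Task 6=29, LS_Task 7=32) = 29; LS_Task 3 = 29−7 = 22
LF_Task 2 = LS_Task 5 = 18; LS_Task 2 = 18−16 = 2
LF_Task 1 = min(LS_Task 2=2, LS_Task 3=22, LS_Task 4=23) = 2; LS_Task 1 = 2−2 = 0
Slack_Task 3 = LS_Task 3 − ES_Task 3 = 22 − 2 = 20

20 weeks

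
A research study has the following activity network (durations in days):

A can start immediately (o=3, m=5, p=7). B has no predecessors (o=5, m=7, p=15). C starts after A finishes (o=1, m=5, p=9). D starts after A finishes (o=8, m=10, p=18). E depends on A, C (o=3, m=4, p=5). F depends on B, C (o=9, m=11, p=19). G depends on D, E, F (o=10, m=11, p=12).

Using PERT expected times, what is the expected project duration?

33 days

te_A = (3 + 4·5 + 7)/6 = 30/6 = 5
te_B = (5 + 4·7 + 15)/6 = 48/6 = 8
te_C = (1 + 4·5 + 9)/6 = 30/6 = 5
te_D = (8 + 4·10 + 18)/6 = 66/6 = 11
te_E = (3 + 4·4 + 5)/6 = 24/6 = 4
te_F = (9 + 4·11 + 19)/6 = 72/6 = 12
te_G = (10 + 4·11 + 12)/6 = 66/6 = 11

Forward pass:
ES_A = 0; EF_A = 5
ES_B = 0; EF_B = 8
ES_C = 5; EF_C = 5+5 = 10
ES_D = 5; EF_D = 5+11 = 16
ES_E = max(EF_A=5, EF_C=10) = 10; EF_E = 10+4 = 14
ES_F = max(EF_B=8, EF_C=10) = 10; EF_F = 10+12 = 22
ES_G = max(EF_D=16, EF_E=14, EF_F=22) = 22; EF_G = 22+11 = 33
Expected project duration μ = 33 days. Critical path: A → C → F → G.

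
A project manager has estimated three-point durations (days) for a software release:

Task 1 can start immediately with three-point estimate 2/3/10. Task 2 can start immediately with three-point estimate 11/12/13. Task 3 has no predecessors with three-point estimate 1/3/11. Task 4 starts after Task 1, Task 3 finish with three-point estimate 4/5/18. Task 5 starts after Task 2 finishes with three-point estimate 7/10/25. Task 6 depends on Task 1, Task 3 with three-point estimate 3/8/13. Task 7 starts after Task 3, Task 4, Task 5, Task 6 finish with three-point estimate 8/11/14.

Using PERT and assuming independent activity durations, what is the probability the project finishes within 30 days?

te_Task 1 = (2 + 4·3 + 10)/6 = 24/6 = 4; σ²_Task 1 = ((10−2)/6)² = 1.778
te_Task 2 = (11 + 4·12 + 13)/6 = 72/6 = 12; σ²_Task 2 = ((13−11)/6)² = 0.111
te_Task 3 = (1 + 4·3 + 11)/6 = 24/6 = 4; σ²_Task 3 = ((11−1)/6)² = 2.778
te_Task 4 = (4 + 4·5 + 18)/6 = 42/6 = 7; σ²_Task 4 = ((18−4)/6)² = 5.444
te_Task 5 = (7 + 4·10 + 25)/6 = 72/6 = 12; σ²_Task 5 = ((25−7)/6)² = 9.000
te_Task 6 = (3 + 4·8 + 13)/6 = 48/6 = 8; σ²_Task 6 = ((13−3)/6)² = 2.778
te_Task 7 = (8 + 4·11 + 14)/6 = 66/6 = 11; σ²_Task 7 = ((14−8)/6)² = 1.000

Forward pass:
ES_Task 1 = 0; EF_Task 1 = 4
ES_Task 2 = 0; EF_Task 2 = 12
ES_Task 3 = 0; EF_Task 3 = 4
ES_Task 4 = max(EF_Task 1=4, EF_Task 3=4) = 4; EF_Task 4 = 4+7 = 11
ES_Task 5 = 12; EF_Task 5 = 12+12 = 24
ES_Task 6 = max(EF_Task 1=4, EF_Task 3=4) = 4; EF_Task 6 = 4+8 = 12
ES_Task 7 = max(EF_Task 3=4, EF_Task 4=11, EF_Task 5=24, EF_Task 6=12) = 24; EF_Task 7 = 24+11 = 35
Expected project duration μ = 35 days. Critical path: Task 2 → Task 5 → Task 7.

Variance along critical path = 0.111 + 9.000 + 1.000 = 10.111; σ = √10.111 = 3.180 days.
Z = (30 − 35) / 3.180 = -1.572
P(T ≤ 30) = Φ(-1.572) ≈ 0.058

0.058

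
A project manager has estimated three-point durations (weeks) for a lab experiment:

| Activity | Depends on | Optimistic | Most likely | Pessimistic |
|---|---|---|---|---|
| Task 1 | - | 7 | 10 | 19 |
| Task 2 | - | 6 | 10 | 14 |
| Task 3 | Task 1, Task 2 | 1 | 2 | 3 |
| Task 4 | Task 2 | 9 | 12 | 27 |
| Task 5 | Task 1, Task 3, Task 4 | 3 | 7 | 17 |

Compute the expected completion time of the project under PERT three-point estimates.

te_Task 1 = (7 + 4·10 + 19)/6 = 66/6 = 11
te_Task 2 = (6 + 4·10 + 14)/6 = 60/6 = 10
te_Task 3 = (1 + 4·2 + 3)/6 = 12/6 = 2
te_Task 4 = (9 + 4·12 + 27)/6 = 84/6 = 14
te_Task 5 = (3 + 4·7 + 17)/6 = 48/6 = 8

Forward pass:
ES_Task 1 = 0; EF_Task 1 = 11
ES_Task 2 = 0; EF_Task 2 = 10
ES_Task 3 = max(EF_Task 1=11, EF_Task 2=10) = 11; EF_Task 3 = 11+2 = 13
ES_Task 4 = 10; EF_Task 4 = 10+14 = 24
ES_Task 5 = max(EF_Task 1=11, EF_Task 3=13, EF_Task 4=24) = 24; EF_Task 5 = 24+8 = 32
Expected project duration μ = 32 weeks. Critical path: Task 2 → Task 4 → Task 5.

32 weeks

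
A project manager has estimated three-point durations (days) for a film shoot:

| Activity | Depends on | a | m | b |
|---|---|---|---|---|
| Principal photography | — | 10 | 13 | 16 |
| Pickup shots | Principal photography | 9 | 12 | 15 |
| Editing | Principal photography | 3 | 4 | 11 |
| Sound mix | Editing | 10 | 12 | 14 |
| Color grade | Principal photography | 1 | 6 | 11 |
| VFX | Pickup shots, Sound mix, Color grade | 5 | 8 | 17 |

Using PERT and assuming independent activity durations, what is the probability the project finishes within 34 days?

te_Principal photography = (10 + 4·13 + 16)/6 = 78/6 = 13; σ²_Principal photography = ((16−10)/6)² = 1.000
te_Pickup shots = (9 + 4·12 + 15)/6 = 72/6 = 12; σ²_Pickup shots = ((15−9)/6)² = 1.000
te_Editing = (3 + 4·4 + 11)/6 = 30/6 = 5; σ²_Editing = ((11−3)/6)² = 1.778
te_Sound mix = (10 + 4·12 + 14)/6 = 72/6 = 12; σ²_Sound mix = ((14−10)/6)² = 0.444
te_Color grade = (1 + 4·6 + 11)/6 = 36/6 = 6; σ²_Color grade = ((11−1)/6)² = 2.778
te_VFX = (5 + 4·8 + 17)/6 = 54/6 = 9; σ²_VFX = ((17−5)/6)² = 4.000

Forward pass:
ES_Principal photography = 0; EF_Principal photography = 13
ES_Pickup shots = 13; EF_Pickup shots = 13+12 = 25
ES_Editing = 13; EF_Editing = 13+5 = 18
ES_Sound mix = 18; EF_Sound mix = 18+12 = 30
ES_Color grade = 13; EF_Color grade = 13+6 = 19
ES_VFX = max(EF_Pickup shots=25, EF_Sound mix=30, EF_Color grade=19) = 30; EF_VFX = 30+9 = 39
Expected project duration μ = 39 days. Critical path: Principal photography → Editing → Sound mix → VFX.

Variance along critical path = 1.000 + 1.778 + 0.444 + 4.000 = 7.222; σ = √7.222 = 2.687 days.
Z = (34 − 39) / 2.687 = -1.861
P(T ≤ 34) = Φ(-1.861) ≈ 0.031

0.031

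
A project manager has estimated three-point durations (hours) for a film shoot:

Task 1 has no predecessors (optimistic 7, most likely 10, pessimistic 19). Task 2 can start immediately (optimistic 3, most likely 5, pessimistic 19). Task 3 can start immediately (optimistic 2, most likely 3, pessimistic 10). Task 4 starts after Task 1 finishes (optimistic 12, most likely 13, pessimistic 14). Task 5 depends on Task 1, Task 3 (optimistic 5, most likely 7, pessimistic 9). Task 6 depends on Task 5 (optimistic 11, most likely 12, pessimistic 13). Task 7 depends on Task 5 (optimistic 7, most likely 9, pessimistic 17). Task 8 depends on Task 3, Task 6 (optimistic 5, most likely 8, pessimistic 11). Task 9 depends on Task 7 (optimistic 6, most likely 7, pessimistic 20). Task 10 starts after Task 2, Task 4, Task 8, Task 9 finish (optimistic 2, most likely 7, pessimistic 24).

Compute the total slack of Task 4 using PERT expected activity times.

14 hours

te_Task 1 = (7 + 4·10 + 19)/6 = 66/6 = 11
te_Task 2 = (3 + 4·5 + 19)/6 = 42/6 = 7
te_Task 3 = (2 + 4·3 + 10)/6 = 24/6 = 4
te_Task 4 = (12 + 4·13 + 14)/6 = 78/6 = 13
te_Task 5 = (5 + 4·7 + 9)/6 = 42/6 = 7
te_Task 6 = (11 + 4·12 + 13)/6 = 72/6 = 12
te_Task 7 = (7 + 4·9 + 17)/6 = 60/6 = 10
te_Task 8 = (5 + 4·8 + 11)/6 = 48/6 = 8
te_Task 9 = (6 + 4·7 + 20)/6 = 54/6 = 9
te_Task 10 = (2 + 4·7 + 24)/6 = 54/6 = 9

Forward pass:
ES_Task 1 = 0; EF_Task 1 = 11
ES_Task 2 = 0; EF_Task 2 = 7
ES_Task 3 = 0; EF_Task 3 = 4
ES_Task 4 = 11; EF_Task 4 = 11+13 = 24
ES_Task 5 = max(EF_Task 1=11, EF_Task 3=4) = 11; EF_Task 5 = 11+7 = 18
ES_Task 6 = 18; EF_Task 6 = 18+12 = 30
ES_Task 7 = 18; EF_Task 7 = 18+10 = 28
ES_Task 8 = max(EF_Task 3=4, EF_Task 6=30) = 30; EF_Task 8 = 30+8 = 38
ES_Task 9 = 28; EF_Task 9 = 28+9 = 37
ES_Task 10 = max(EF_Task 2=7, EF_Task 4=24, EF_Task 8=38, EF_Task 9=37) = 38; EF_Task 10 = 38+9 = 47
Expected project duration μ = 47 hours. Critical path: Task 1 → Task 5 → Task 6 → Task 8 → Task 10.

Backward pass:
LF_Task 10 = 47; LS_Task 10 = 47−9 = 38
LF_Task 9 = LS_Task 10 = 38; LS_Task 9 = 38−9 = 29
LF_Task 8 = LS_Task 10 = 38; LS_Task 8 = 38−8 = 30
LF_Task 7 = LS_Task 9 = 29; LS_Task 7 = 29−10 = 19
LF_Task 6 = LS_Task 8 = 30; LS_Task 6 = 30−12 = 18
LF_Task 5 = min(LS_Task 6=18, LS_Task 7=19) = 18; LS_Task 5 = 18−7 = 11
LF_Task 4 = LS_Task 10 = 38; LS_Task 4 = 38−13 = 25
LF_Task 3 = min(LS_Task 5=11, LS_Task 8=30) = 11; LS_Task 3 = 11−4 = 7
LF_Task 2 = LS_Task 10 = 38; LS_Task 2 = 38−7 = 31
LF_Task 1 = min(LS_Task 4=25, LS_Task 5=11) = 11; LS_Task 1 = 11−11 = 0
Slack_Task 4 = LS_Task 4 − ES_Task 4 = 25 − 11 = 14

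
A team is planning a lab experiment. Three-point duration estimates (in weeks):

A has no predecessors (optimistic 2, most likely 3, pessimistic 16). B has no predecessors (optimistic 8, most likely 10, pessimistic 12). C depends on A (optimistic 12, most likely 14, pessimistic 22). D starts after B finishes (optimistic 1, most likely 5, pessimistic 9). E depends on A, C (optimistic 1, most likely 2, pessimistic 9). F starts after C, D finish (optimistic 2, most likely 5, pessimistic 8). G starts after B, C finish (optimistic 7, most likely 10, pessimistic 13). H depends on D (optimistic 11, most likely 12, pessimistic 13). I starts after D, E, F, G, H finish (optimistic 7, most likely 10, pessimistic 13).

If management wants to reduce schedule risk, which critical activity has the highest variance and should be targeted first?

A

te_A = (2 + 4·3 + 16)/6 = 30/6 = 5; σ²_A = ((16−2)/6)² = 5.444
te_B = (8 + 4·10 + 12)/6 = 60/6 = 10; σ²_B = ((12−8)/6)² = 0.444
te_C = (12 + 4·14 + 22)/6 = 90/6 = 15; σ²_C = ((22−12)/6)² = 2.778
te_D = (1 + 4·5 + 9)/6 = 30/6 = 5; σ²_D = ((9−1)/6)² = 1.778
te_E = (1 + 4·2 + 9)/6 = 18/6 = 3; σ²_E = ((9−1)/6)² = 1.778
te_F = (2 + 4·5 + 8)/6 = 30/6 = 5; σ²_F = ((8−2)/6)² = 1.000
te_G = (7 + 4·10 + 13)/6 = 60/6 = 10; σ²_G = ((13−7)/6)² = 1.000
te_H = (11 + 4·12 + 13)/6 = 72/6 = 12; σ²_H = ((13−11)/6)² = 0.111
te_I = (7 + 4·10 + 13)/6 = 60/6 = 10; σ²_I = ((13−7)/6)² = 1.000

Forward pass:
ES_A = 0; EF_A = 5
ES_B = 0; EF_B = 10
ES_C = 5; EF_C = 5+15 = 20
ES_D = 10; EF_D = 10+5 = 15
ES_E = max(EF_A=5, EF_C=20) = 20; EF_E = 20+3 = 23
ES_F = max(EF_C=20, EF_D=15) = 20; EF_F = 20+5 = 25
ES_G = max(EF_B=10, EF_C=20) = 20; EF_G = 20+10 = 30
ES_H = 15; EF_H = 15+12 = 27
ES_I = max(EF_D=15, EF_E=23, EF_F=25, EF_G=30, EF_H=27) = 30; EF_I = 30+10 = 40
Expected project duration μ = 40 weeks. Critical path: A → C → G → I.

Variances on critical path: σ²_A=5.444, σ²_C=2.778, σ²_G=1.000, σ²_I=1.000.
Largest is σ²_A = 5.444.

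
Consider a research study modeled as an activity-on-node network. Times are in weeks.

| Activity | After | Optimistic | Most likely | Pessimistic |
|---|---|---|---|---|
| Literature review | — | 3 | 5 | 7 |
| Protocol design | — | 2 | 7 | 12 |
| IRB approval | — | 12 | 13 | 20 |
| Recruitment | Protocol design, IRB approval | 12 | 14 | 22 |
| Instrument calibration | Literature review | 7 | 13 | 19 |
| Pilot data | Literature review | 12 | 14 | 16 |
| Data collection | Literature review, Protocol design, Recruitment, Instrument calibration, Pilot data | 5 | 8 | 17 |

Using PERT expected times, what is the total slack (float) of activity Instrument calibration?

te_Literature review = (3 + 4·5 + 7)/6 = 30/6 = 5
te_Protocol design = (2 + 4·7 + 12)/6 = 42/6 = 7
te_IRB approval = (12 + 4·13 + 20)/6 = 84/6 = 14
te_Recruitment = (12 + 4·14 + 22)/6 = 90/6 = 15
te_Instrument calibration = (7 + 4·13 + 19)/6 = 78/6 = 13
te_Pilot data = (12 + 4·14 + 16)/6 = 84/6 = 14
te_Data collection = (5 + 4·8 + 17)/6 = 54/6 = 9

Forward pass:
ES_Literature review = 0; EF_Literature review = 5
ES_Protocol design = 0; EF_Protocol design = 7
ES_IRB approval = 0; EF_IRB approval = 14
ES_Recruitment = max(EF_Protocol design=7, EF_IRB approval=14) = 14; EF_Recruitment = 14+15 = 29
ES_Instrument calibration = 5; EF_Instrument calibration = 5+13 = 18
ES_Pilot data = 5; EF_Pilot data = 5+14 = 19
ES_Data collection = max(EF_Literature review=5, EF_Protocol design=7, EF_Recruitment=29, EF_Instrument calibration=18, EF_Pilot data=19) = 29; EF_Data collection = 29+9 = 38
Expected project duration μ = 38 weeks. Critical path: IRB approval → Recruitment → Data collection.

Backward pass:
LF_Data collection = 38; LS_Data collection = 38−9 = 29
LF_Pilot data = LS_Data collection = 29; LS_Pilot data = 29−14 = 15
LF_Instrument calibration = LS_Data collection = 29; LS_Instrument calibration = 29−13 = 16
LF_Recruitment = LS_Data collection = 29; LS_Recruitment = 29−15 = 14
LF_IRB approval = LS_Recruitment = 14; LS_IRB approval = 14−14 = 0
LF_Protocol design = min(LS_Recruitment=14, LS_Data collection=29) = 14; LS_Protocol design = 14−7 = 7
LF_Literature review = min(LS_Instrument calibration=16, LS_Pilot data=15, LS_Data collection=29) = 15; LS_Literature review = 15−5 = 10
Slack_Instrument calibration = LS_Instrument calibration − ES_Instrument calibration = 16 − 5 = 11

11 weeks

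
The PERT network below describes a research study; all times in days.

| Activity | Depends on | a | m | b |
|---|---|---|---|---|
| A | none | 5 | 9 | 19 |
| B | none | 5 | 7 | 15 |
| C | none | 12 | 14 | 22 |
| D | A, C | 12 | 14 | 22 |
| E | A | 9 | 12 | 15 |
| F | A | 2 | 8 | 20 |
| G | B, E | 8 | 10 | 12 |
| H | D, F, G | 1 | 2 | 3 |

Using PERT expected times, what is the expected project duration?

34 days

te_A = (5 + 4·9 + 19)/6 = 60/6 = 10
te_B = (5 + 4·7 + 15)/6 = 48/6 = 8
te_C = (12 + 4·14 + 22)/6 = 90/6 = 15
te_D = (12 + 4·14 + 22)/6 = 90/6 = 15
te_E = (9 + 4·12 + 15)/6 = 72/6 = 12
te_F = (2 + 4·8 + 20)/6 = 54/6 = 9
te_G = (8 + 4·10 + 12)/6 = 60/6 = 10
te_H = (1 + 4·2 + 3)/6 = 12/6 = 2

Forward pass:
ES_A = 0; EF_A = 10
ES_B = 0; EF_B = 8
ES_C = 0; EF_C = 15
ES_D = max(EF_A=10, EF_C=15) = 15; EF_D = 15+15 = 30
ES_E = 10; EF_E = 10+12 = 22
ES_F = 10; EF_F = 10+9 = 19
ES_G = max(EF_B=8, EF_E=22) = 22; EF_G = 22+10 = 32
ES_H = max(EF_D=30, EF_F=19, EF_G=32) = 32; EF_H = 32+2 = 34
Expected project duration μ = 34 days. Critical path: A → E → G → H.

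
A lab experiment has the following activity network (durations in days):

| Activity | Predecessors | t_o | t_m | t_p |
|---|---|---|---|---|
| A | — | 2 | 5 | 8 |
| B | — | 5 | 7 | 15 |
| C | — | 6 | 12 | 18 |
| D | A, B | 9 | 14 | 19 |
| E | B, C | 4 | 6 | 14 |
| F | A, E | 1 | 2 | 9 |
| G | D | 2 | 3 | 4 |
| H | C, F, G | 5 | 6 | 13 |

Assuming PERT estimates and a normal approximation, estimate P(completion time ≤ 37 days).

0.967

te_A = (2 + 4·5 + 8)/6 = 30/6 = 5; σ²_A = ((8−2)/6)² = 1.000
te_B = (5 + 4·7 + 15)/6 = 48/6 = 8; σ²_B = ((15−5)/6)² = 2.778
te_C = (6 + 4·12 + 18)/6 = 72/6 = 12; σ²_C = ((18−6)/6)² = 4.000
te_D = (9 + 4·14 + 19)/6 = 84/6 = 14; σ²_D = ((19−9)/6)² = 2.778
te_E = (4 + 4·6 + 14)/6 = 42/6 = 7; σ²_E = ((14−4)/6)² = 2.778
te_F = (1 + 4·2 + 9)/6 = 18/6 = 3; σ²_F = ((9−1)/6)² = 1.778
te_G = (2 + 4·3 + 4)/6 = 18/6 = 3; σ²_G = ((4−2)/6)² = 0.111
te_H = (5 + 4·6 + 13)/6 = 42/6 = 7; σ²_H = ((13−5)/6)² = 1.778

Forward pass:
ES_A = 0; EF_A = 5
ES_B = 0; EF_B = 8
ES_C = 0; EF_C = 12
ES_D = max(EF_A=5, EF_B=8) = 8; EF_D = 8+14 = 22
ES_E = max(EF_B=8, EF_C=12) = 12; EF_E = 12+7 = 19
ES_F = max(EF_A=5, EF_E=19) = 19; EF_F = 19+3 = 22
ES_G = 22; EF_G = 22+3 = 25
ES_H = max(EF_C=12, EF_F=22, EF_G=25) = 25; EF_H = 25+7 = 32
Expected project duration μ = 32 days. Critical path: B → D → G → H.

Variance along critical path = 2.778 + 2.778 + 0.111 + 1.778 = 7.444; σ = √7.444 = 2.728 days.
Z = (37 − 32) / 2.728 = 1.833
P(T ≤ 37) = Φ(1.833) ≈ 0.967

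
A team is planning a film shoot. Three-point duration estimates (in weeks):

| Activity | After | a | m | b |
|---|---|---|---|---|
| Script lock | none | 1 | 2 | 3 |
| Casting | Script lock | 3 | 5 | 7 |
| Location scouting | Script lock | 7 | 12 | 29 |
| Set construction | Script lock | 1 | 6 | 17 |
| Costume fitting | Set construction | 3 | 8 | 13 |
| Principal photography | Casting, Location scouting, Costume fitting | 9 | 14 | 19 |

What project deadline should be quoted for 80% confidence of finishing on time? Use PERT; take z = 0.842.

34.0 weeks

te_Script lock = (1 + 4·2 + 3)/6 = 12/6 = 2; σ²_Script lock = ((3−1)/6)² = 0.111
te_Casting = (3 + 4·5 + 7)/6 = 30/6 = 5; σ²_Casting = ((7−3)/6)² = 0.444
te_Location scouting = (7 + 4·12 + 29)/6 = 84/6 = 14; σ²_Location scouting = ((29−7)/6)² = 13.444
te_Set construction = (1 + 4·6 + 17)/6 = 42/6 = 7; σ²_Set construction = ((17−1)/6)² = 7.111
te_Costume fitting = (3 + 4·8 + 13)/6 = 48/6 = 8; σ²_Costume fitting = ((13−3)/6)² = 2.778
te_Principal photography = (9 + 4·14 + 19)/6 = 84/6 = 14; σ²_Principal photography = ((19−9)/6)² = 2.778

Forward pass:
ES_Script lock = 0; EF_Script lock = 2
ES_Casting = 2; EF_Casting = 2+5 = 7
ES_Location scouting = 2; EF_Location scouting = 2+14 = 16
ES_Set construction = 2; EF_Set construction = 2+7 = 9
ES_Costume fitting = 9; EF_Costume fitting = 9+8 = 17
ES_Principal photography = max(EF_Casting=7, EF_Location scouting=16, EF_Costume fitting=17) = 17; EF_Principal photography = 17+14 = 31
Expected project duration μ = 31 weeks. Critical path: Script lock → Set construction → Costume fitting → Principal photography.

Variance along critical path = 0.111 + 7.111 + 2.778 + 2.778 = 12.778; σ = 3.575 weeks.
D = μ + z·σ = 31 + 0.842·3.575 = 34.0 weeks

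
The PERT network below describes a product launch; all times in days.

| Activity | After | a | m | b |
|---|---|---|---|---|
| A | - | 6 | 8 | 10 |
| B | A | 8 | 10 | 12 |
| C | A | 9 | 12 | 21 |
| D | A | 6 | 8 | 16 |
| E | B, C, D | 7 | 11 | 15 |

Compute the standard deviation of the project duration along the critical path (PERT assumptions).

te_A = (6 + 4·8 + 10)/6 = 48/6 = 8; σ²_A = ((10−6)/6)² = 0.444
te_B = (8 + 4·10 + 12)/6 = 60/6 = 10; σ²_B = ((12−8)/6)² = 0.444
te_C = (9 + 4·12 + 21)/6 = 78/6 = 13; σ²_C = ((21−9)/6)² = 4.000
te_D = (6 + 4·8 + 16)/6 = 54/6 = 9; σ²_D = ((16−6)/6)² = 2.778
te_E = (7 + 4·11 + 15)/6 = 66/6 = 11; σ²_E = ((15−7)/6)² = 1.778

Forward pass:
ES_A = 0; EF_A = 8
ES_B = 8; EF_B = 8+10 = 18
ES_C = 8; EF_C = 8+13 = 21
ES_D = 8; EF_D = 8+9 = 17
ES_E = max(EF_B=18, EF_C=21, EF_D=17) = 21; EF_E = 21+11 = 32
Expected project duration μ = 32 days. Critical path: A → C → E.

Variance along critical path = 0.444 + 4.000 + 1.778 = 6.222
σ = √6.222 = 2.494 days

2.49 days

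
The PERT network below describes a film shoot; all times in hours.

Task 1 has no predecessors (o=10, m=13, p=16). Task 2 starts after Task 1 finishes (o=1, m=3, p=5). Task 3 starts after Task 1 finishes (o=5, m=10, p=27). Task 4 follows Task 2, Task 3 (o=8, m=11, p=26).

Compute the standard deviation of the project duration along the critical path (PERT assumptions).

4.84 hours

te_Task 1 = (10 + 4·13 + 16)/6 = 78/6 = 13; σ²_Task 1 = ((16−10)/6)² = 1.000
te_Task 2 = (1 + 4·3 + 5)/6 = 18/6 = 3; σ²_Task 2 = ((5−1)/6)² = 0.444
te_Task 3 = (5 + 4·10 + 27)/6 = 72/6 = 12; σ²_Task 3 = ((27−5)/6)² = 13.444
te_Task 4 = (8 + 4·11 + 26)/6 = 78/6 = 13; σ²_Task 4 = ((26−8)/6)² = 9.000

Forward pass:
ES_Task 1 = 0; EF_Task 1 = 13
ES_Task 2 = 13; EF_Task 2 = 13+3 = 16
ES_Task 3 = 13; EF_Task 3 = 13+12 = 25
ES_Task 4 = max(EF_Task 2=16, EF_Task 3=25) = 25; EF_Task 4 = 25+13 = 38
Expected project duration μ = 38 hours. Critical path: Task 1 → Task 3 → Task 4.

Variance along critical path = 1.000 + 13.444 + 9.000 = 23.444
σ = √23.444 = 4.842 hours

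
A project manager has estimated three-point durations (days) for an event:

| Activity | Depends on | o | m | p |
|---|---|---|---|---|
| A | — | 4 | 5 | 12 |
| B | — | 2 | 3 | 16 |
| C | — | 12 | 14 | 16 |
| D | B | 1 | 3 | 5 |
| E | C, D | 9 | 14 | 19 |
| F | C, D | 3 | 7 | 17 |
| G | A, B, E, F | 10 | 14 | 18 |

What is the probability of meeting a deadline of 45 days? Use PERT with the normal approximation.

0.910

te_A = (4 + 4·5 + 12)/6 = 36/6 = 6; σ²_A = ((12−4)/6)² = 1.778
te_B = (2 + 4·3 + 16)/6 = 30/6 = 5; σ²_B = ((16−2)/6)² = 5.444
te_C = (12 + 4·14 + 16)/6 = 84/6 = 14; σ²_C = ((16−12)/6)² = 0.444
te_D = (1 + 4·3 + 5)/6 = 18/6 = 3; σ²_D = ((5−1)/6)² = 0.444
te_E = (9 + 4·14 + 19)/6 = 84/6 = 14; σ²_E = ((19−9)/6)² = 2.778
te_F = (3 + 4·7 + 17)/6 = 48/6 = 8; σ²_F = ((17−3)/6)² = 5.444
te_G = (10 + 4·14 + 18)/6 = 84/6 = 14; σ²_G = ((18−10)/6)² = 1.778

Forward pass:
ES_A = 0; EF_A = 6
ES_B = 0; EF_B = 5
ES_C = 0; EF_C = 14
ES_D = 5; EF_D = 5+3 = 8
ES_E = max(EF_C=14, EF_D=8) = 14; EF_E = 14+14 = 28
ES_F = max(EF_C=14, EF_D=8) = 14; EF_F = 14+8 = 22
ES_G = max(EF_A=6, EF_B=5, EF_E=28, EF_F=22) = 28; EF_G = 28+14 = 42
Expected project duration μ = 42 days. Critical path: C → E → G.

Variance along critical path = 0.444 + 2.778 + 1.778 = 5.000; σ = √5.000 = 2.236 days.
Z = (45 − 42) / 2.236 = 1.342
P(T ≤ 45) = Φ(1.342) ≈ 0.910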